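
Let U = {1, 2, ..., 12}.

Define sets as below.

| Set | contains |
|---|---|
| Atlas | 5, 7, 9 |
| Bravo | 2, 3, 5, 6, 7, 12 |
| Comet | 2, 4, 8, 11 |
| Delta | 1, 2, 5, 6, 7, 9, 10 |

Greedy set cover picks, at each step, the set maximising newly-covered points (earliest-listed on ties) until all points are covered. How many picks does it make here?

Greedy: pick Delta (covers 7 new) → pick Comet (covers 3 new) → pick Bravo (covers 2 new). Total picks: 3.

3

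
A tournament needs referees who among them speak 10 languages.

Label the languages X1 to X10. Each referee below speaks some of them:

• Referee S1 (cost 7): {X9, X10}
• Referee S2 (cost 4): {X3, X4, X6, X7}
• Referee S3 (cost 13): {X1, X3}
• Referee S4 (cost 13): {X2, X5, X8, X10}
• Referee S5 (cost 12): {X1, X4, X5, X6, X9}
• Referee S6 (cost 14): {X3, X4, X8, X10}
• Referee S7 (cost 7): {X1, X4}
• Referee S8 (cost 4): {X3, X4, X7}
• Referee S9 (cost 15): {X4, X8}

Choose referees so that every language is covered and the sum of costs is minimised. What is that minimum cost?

S2, S4, S5 together cover every language (S2 ∪ S4 ∪ S5 = {X1, X2, X3, X4, X5, X6, X7, X8, X9, X10}); total cost 4 + 13 + 12 = 29.
No covering selection has total cost below 29.

29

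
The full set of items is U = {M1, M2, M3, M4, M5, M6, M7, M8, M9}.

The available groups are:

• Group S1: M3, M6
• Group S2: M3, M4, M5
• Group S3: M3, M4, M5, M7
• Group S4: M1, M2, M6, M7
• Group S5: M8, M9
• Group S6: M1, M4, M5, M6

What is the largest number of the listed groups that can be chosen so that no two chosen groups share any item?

S2, S4, S5 are pairwise disjoint (S2={M3,M4,M5}; S4={M1,M2,M6,M7}; S5={M8,M9}).
Every remaining group overlaps one of these, and no 4 of the listed groups are pairwise disjoint, so 3 is the maximum.

3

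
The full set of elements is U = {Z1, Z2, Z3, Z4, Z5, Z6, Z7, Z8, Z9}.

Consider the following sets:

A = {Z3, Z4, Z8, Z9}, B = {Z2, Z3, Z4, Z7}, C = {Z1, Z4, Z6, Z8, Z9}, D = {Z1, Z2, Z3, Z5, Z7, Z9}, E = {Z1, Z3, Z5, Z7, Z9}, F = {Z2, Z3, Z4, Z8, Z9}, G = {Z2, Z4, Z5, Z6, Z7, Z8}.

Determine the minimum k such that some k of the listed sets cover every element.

2

D and G together: D ∪ G = {Z1, Z2, Z3, Z4, Z5, Z6, Z7, Z8, Z9} — every element is covered.
No single set has all 9 elements (the largest, D, has 6), so 2 is optimal.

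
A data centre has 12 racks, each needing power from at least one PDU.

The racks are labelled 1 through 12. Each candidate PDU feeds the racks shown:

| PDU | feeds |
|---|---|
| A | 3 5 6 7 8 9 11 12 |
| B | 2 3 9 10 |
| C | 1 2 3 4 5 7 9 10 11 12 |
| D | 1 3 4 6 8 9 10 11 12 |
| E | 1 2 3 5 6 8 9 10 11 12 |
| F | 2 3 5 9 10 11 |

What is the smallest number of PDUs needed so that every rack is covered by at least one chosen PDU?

C and E together: C ∪ E = {1, 2, 3, 4, 5, 6, 7, 8, 9, 10, 11, 12} — every rack is covered.
No single PDU has all 12 racks (the largest, C, has 10), so 2 is optimal.

2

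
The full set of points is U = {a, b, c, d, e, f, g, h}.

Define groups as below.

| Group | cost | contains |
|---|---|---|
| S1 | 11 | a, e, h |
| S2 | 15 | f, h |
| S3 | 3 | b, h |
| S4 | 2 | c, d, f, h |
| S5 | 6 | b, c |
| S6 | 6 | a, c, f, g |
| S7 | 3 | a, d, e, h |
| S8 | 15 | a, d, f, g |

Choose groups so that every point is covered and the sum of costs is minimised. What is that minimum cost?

12

S3, S6, S7 together cover every point (S3 ∪ S6 ∪ S7 = {a, b, c, d, e, f, g, h}); total cost 3 + 6 + 3 = 12.
The greedy pick S4, S7, S3, S6 costs 14; no covering selection beats 12.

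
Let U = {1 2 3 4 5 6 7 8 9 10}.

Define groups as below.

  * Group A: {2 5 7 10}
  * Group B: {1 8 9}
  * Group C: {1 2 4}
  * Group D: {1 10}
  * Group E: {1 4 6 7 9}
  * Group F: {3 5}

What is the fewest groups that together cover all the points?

A and B and E and F together: A ∪ B ∪ E ∪ F = {1, 2, 3, 4, 5, 6, 7, 8, 9, 10} — every point is covered.
No 3 of the 6 groups cover everything (all 20 combinations miss at least one point), so 4 is optimal.

4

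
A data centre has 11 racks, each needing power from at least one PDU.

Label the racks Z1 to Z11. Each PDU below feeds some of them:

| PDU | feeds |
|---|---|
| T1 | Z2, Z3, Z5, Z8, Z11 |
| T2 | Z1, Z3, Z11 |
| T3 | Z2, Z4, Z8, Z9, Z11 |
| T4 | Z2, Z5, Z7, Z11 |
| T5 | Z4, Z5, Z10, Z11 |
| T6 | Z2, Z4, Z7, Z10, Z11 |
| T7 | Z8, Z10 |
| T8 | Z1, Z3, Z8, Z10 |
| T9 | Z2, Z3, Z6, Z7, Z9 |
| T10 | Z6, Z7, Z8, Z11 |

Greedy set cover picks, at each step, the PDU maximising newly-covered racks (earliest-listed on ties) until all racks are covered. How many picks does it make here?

Greedy: pick T1 (covers 5 new) → pick T6 (covers 3 new) → pick T9 (covers 2 new) → pick T2 (covers 1 new). Total picks: 4.
(The true minimum cover uses only 3 PDUs, so greedy is not optimal here.)

4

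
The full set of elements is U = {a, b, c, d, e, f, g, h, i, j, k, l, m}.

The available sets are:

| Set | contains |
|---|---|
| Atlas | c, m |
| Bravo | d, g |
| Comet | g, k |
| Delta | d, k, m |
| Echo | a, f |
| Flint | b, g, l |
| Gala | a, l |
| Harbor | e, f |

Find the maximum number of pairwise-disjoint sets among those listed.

4

Atlas, Comet, Gala, Harbor are pairwise disjoint (Atlas={c,m}; Comet={g,k}; Gala={a,l}; Harbor={e,f}).
Every remaining set overlaps one of these, and no 5 of the listed sets are pairwise disjoint, so 4 is the maximum.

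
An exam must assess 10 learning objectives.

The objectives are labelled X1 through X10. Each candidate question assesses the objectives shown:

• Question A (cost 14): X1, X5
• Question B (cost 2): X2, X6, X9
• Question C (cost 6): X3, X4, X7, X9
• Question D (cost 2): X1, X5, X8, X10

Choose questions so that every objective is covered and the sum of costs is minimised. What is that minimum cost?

10

B, C, D together cover every objective (B ∪ C ∪ D = {X1, X2, X3, X4, X5, X6, X7, X8, X9, X10}); total cost 2 + 6 + 2 = 10.
No covering selection has total cost below 10.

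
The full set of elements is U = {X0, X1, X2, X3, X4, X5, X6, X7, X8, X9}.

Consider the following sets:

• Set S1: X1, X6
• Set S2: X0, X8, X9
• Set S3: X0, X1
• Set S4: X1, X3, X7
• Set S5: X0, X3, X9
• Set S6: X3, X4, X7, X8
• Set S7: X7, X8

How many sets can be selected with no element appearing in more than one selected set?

S1, S5, S7 are pairwise disjoint (S1={X1,X6}; S5={X0,X3,X9}; S7={X7,X8}).
Every remaining set overlaps one of these, and no 4 of the listed sets are pairwise disjoint, so 3 is the maximum.

3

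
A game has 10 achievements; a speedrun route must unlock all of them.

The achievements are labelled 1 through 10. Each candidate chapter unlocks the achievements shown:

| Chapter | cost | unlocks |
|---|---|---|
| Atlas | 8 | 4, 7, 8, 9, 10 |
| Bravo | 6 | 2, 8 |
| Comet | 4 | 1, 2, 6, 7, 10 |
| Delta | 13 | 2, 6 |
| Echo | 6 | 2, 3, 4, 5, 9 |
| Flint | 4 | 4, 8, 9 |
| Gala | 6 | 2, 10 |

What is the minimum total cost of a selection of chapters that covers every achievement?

14

Comet, Echo, Flint together cover every achievement (Comet ∪ Echo ∪ Flint = {1, 2, 3, 4, 5, 6, 7, 8, 9, 10}); total cost 4 + 6 + 4 = 14.
No covering selection has total cost below 14.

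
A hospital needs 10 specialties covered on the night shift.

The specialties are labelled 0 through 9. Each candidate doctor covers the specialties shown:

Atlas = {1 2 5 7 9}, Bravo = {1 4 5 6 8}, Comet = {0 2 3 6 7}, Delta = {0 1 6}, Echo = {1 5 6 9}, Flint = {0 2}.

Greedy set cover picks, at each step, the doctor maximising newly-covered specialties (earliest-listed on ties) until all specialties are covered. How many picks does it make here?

3

Greedy: pick Atlas (covers 5 new) → pick Bravo (covers 3 new) → pick Comet (covers 2 new). Total picks: 3.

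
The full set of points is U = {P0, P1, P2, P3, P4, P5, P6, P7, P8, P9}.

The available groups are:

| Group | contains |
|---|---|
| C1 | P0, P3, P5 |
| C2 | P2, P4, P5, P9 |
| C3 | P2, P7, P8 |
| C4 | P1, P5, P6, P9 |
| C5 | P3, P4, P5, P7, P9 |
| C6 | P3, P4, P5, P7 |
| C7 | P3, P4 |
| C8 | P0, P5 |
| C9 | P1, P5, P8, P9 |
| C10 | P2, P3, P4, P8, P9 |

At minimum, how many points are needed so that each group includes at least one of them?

Take H = {P3, P5, P7}. Each listed group contains at least one of these, so H is a hitting set of size 3.
The groups C3, C7, C8 are pairwise disjoint, so any hitting set needs a separate point for each — at least 3. Hence 3 is optimal.

3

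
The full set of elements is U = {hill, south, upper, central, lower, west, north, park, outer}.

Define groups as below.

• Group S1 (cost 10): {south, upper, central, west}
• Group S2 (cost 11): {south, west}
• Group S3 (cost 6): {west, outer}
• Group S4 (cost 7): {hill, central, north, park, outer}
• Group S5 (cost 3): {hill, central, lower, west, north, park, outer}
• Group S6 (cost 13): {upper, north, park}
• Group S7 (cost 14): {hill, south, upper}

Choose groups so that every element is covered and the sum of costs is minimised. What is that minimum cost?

13

S1, S5 together cover every element (S1 ∪ S5 = {hill, south, upper, central, lower, west, north, park, outer}); total cost 10 + 3 = 13.
No covering selection has total cost below 13.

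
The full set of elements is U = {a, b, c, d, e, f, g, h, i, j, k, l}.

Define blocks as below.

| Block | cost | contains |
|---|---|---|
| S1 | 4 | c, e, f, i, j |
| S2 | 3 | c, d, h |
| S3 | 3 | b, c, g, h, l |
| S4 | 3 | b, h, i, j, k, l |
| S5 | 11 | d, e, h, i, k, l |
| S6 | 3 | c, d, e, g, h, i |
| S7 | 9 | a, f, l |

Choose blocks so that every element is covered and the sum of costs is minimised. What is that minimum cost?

15

S4, S6, S7 together cover every element (S4 ∪ S6 ∪ S7 = {a, b, c, d, e, f, g, h, i, j, k, l}); total cost 3 + 3 + 9 = 15.
The greedy pick S4, S6, S1, S7 costs 19; no covering selection beats 15.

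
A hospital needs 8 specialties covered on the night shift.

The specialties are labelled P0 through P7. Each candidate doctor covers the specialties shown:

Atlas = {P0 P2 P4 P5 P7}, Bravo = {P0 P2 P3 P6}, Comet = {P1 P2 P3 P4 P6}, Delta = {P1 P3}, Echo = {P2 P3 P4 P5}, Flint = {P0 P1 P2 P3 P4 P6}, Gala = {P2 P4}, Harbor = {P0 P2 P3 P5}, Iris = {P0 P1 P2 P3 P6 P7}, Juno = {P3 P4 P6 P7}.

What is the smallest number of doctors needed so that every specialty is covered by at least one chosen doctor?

2

Take {Echo, Iris}. Their union is {P0, P1, P2, P3, P4, P5, P6, P7}, which is all 8 specialties.
No single doctor has all 8 specialties (the largest, Flint, has 6), so 2 is optimal.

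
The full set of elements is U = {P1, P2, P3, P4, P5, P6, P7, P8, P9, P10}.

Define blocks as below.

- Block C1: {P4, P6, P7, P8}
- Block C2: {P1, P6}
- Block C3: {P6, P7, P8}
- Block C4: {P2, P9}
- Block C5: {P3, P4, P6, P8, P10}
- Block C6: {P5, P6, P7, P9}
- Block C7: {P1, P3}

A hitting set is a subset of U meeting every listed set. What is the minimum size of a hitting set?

3

H = {P1, P8, P9} meets every block (each contains at least one member of H), and |H| = 3.
The blocks C1, C4, C7 are pairwise disjoint, so any hitting set needs a separate element for each — at least 3. Hence 3 is optimal.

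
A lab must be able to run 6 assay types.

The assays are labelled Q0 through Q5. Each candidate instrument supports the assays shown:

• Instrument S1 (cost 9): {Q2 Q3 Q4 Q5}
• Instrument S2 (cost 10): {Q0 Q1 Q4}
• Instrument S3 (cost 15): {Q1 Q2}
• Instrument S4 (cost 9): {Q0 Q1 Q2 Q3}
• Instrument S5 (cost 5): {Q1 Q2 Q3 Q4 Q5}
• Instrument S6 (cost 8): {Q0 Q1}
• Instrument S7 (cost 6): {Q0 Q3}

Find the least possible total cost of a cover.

S5, S7 together cover every assay (S5 ∪ S7 = {Q0, Q1, Q2, Q3, Q4, Q5}); total cost 5 + 6 = 11.
No covering selection has total cost below 11.

11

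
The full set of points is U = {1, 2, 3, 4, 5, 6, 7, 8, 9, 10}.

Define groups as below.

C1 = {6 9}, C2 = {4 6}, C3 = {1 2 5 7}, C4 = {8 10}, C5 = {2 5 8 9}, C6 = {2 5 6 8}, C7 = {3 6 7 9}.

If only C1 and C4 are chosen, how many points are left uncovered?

6

Union of C1, C4 = {6, 8, 9, 10}.
Not covered: 1, 2, 3, 4, 5, 7 — 6 points.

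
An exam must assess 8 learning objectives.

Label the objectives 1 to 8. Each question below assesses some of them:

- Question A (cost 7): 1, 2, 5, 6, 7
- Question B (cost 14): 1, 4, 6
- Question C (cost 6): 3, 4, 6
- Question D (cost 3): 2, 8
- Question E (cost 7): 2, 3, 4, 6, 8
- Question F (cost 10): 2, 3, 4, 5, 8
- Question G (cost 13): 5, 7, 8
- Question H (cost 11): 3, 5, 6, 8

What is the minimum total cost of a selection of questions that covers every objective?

14

A, E together cover every objective (A ∪ E = {1, 2, 3, 4, 5, 6, 7, 8}); total cost 7 + 7 = 14.
No covering selection has total cost below 14.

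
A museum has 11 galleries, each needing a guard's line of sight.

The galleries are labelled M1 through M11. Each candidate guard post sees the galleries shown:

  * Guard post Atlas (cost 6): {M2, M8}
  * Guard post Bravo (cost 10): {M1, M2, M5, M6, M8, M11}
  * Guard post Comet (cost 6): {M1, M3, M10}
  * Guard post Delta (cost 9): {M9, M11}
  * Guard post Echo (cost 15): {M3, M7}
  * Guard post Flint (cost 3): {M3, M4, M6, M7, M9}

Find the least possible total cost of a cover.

19

Bravo, Comet, Flint together cover every gallery (Bravo ∪ Comet ∪ Flint = {M1, M2, M3, M4, M5, M6, M7, M8, M9, M10, M11}); total cost 10 + 6 + 3 = 19.
No covering selection has total cost below 19.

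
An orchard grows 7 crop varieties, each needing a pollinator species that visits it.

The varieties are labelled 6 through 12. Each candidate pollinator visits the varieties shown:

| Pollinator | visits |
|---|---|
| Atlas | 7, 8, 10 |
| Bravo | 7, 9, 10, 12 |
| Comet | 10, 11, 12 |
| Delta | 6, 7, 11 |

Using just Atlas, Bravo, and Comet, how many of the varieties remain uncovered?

Union of Atlas, Bravo, Comet = {7, 8, 9, 10, 11, 12}.
Not covered: 6 — 1 variety.

1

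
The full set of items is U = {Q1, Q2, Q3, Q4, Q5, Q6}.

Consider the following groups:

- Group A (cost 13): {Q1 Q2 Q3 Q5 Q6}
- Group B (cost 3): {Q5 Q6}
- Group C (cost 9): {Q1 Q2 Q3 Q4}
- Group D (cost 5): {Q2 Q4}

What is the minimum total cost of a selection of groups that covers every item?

B, C together cover every item (B ∪ C = {Q1, Q2, Q3, Q4, Q5, Q6}); total cost 3 + 9 = 12.
No covering selection has total cost below 12.

12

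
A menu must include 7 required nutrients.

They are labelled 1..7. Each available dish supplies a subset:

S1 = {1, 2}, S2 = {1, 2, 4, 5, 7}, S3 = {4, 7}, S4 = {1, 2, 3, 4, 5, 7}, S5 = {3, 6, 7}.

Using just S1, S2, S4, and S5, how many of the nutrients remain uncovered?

0

Union of S1, S2, S4, S5 = {1, 2, 3, 4, 5, 6, 7} — that's every nutrient, so 0 are uncovered.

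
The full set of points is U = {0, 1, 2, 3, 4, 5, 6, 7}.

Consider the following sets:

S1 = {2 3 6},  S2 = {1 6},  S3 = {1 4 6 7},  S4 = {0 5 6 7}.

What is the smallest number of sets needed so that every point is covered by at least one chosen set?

S1, S3, and S4 cover everything between them: the union {0, 1, 2, 3, 4, 5, 6, 7} is all of U.
Only S4 contains 0, so S4 is forced; the remaining 4 points need at least 2 more sets (each remaining set adds at most 2) — so at least 3 sets are needed, and 3 is optimal.

3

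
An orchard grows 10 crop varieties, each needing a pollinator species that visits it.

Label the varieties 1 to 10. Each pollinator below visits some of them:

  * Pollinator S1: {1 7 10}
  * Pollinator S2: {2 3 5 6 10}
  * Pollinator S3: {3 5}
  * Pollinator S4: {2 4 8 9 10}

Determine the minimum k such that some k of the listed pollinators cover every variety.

3

S1 and S2 and S4 together: S1 ∪ S2 ∪ S4 = {1, 2, 3, 4, 5, 6, 7, 8, 9, 10} — every variety is covered.
Only S1 contains 1, so S1 is forced; the remaining 7 varieties need at least 2 more pollinators (each remaining pollinator adds at most 4) — so at least 3 pollinators are needed, and 3 is optimal.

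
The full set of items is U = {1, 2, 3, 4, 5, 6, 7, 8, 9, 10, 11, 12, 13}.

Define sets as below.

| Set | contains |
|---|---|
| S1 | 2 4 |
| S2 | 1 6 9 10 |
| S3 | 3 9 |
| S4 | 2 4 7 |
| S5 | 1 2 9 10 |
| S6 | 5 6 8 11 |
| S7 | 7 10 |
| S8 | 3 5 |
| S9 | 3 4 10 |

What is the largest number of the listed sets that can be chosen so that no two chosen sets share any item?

S1, S3, S6, S7 are pairwise disjoint (S1={2,4}; S3={3,9}; S6={5,6,8,11}; S7={7,10}).
Every remaining set overlaps one of these, and no 5 of the listed sets are pairwise disjoint, so 4 is the maximum.

4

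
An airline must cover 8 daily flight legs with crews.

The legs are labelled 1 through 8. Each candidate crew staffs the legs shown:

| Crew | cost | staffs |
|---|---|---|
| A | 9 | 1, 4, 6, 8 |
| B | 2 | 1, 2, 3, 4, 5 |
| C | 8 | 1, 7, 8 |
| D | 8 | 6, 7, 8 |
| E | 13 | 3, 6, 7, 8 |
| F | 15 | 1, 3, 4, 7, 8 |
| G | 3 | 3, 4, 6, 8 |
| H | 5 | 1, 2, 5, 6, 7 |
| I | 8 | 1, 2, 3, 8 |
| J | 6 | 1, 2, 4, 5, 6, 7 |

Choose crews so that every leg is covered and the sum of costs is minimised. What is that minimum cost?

G, H together cover every leg (G ∪ H = {1, 2, 3, 4, 5, 6, 7, 8}); total cost 3 + 5 = 8.
The greedy pick B, G, H costs 10; no covering selection beats 8.

8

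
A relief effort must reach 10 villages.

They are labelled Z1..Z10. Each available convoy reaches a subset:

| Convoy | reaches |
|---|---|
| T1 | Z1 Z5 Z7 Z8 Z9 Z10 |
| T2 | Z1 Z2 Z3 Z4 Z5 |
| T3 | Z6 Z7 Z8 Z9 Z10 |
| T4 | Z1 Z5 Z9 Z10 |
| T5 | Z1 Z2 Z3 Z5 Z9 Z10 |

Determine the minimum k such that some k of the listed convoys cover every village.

Take {T2, T3}. Their union is {Z1, Z2, Z3, Z4, Z5, Z6, Z7, Z8, Z9, Z10}, which is all 10 villages.
No single convoy has all 10 villages (the largest, T1, has 6), so 2 is optimal.

2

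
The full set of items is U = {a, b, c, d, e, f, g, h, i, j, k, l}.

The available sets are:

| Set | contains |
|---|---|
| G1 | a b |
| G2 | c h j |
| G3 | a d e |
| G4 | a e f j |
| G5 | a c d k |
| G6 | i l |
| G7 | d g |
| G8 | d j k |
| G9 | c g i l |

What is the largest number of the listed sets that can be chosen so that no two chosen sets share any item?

4

G1, G2, G6, G7 are pairwise disjoint (G1={a,b}; G2={c,h,j}; G6={i,l}; G7={d,g}).
Every remaining set overlaps one of these, and no 5 of the listed sets are pairwise disjoint, so 4 is the maximum.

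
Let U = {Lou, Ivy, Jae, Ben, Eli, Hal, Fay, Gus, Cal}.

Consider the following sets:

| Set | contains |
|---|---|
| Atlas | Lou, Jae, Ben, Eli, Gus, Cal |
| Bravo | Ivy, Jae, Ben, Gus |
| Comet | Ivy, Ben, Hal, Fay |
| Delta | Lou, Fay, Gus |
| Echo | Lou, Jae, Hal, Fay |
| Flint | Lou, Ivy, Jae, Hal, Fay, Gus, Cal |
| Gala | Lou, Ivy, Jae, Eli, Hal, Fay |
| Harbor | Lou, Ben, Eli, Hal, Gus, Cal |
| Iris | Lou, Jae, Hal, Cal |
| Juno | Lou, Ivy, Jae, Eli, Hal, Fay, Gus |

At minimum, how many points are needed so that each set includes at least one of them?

Take H = {Lou, Ben}. Each listed set contains at least one of these, so H is a hitting set of size 2.
No single point lies in every set, so at least 2 are needed and 2 is optimal.

2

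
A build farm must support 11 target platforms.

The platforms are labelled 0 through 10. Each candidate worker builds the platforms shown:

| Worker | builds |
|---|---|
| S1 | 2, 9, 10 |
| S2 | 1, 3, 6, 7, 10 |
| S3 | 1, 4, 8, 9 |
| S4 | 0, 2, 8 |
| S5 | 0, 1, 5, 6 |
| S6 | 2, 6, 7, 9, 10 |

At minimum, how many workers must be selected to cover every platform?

4

Take {S2, S3, S5, S6}. Their union is {0, 1, 2, 3, 4, 5, 6, 7, 8, 9, 10}, which is all 11 platforms.
No 3 of the 6 workers cover everything (all 20 combinations miss at least one platform), so 4 is optimal.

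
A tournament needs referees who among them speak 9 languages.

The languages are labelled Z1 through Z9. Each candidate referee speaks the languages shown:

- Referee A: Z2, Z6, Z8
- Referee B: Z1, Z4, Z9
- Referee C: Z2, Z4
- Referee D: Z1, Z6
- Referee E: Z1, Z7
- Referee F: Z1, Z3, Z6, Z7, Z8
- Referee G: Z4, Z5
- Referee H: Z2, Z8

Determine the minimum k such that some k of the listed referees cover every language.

4

Take {B, C, F, G}. Their union is {Z1, Z2, Z3, Z4, Z5, Z6, Z7, Z8, Z9}, which is all 9 languages.
No 3 of the 8 referees cover everything (all 56 combinations miss at least one language), so 4 is optimal.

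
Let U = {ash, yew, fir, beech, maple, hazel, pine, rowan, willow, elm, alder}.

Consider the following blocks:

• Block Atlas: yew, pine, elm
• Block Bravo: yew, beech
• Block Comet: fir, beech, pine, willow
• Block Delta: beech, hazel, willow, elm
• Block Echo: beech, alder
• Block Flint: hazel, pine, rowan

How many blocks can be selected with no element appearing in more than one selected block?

2

Bravo, Flint are pairwise disjoint (Bravo={yew,beech}; Flint={hazel,pine,rowan}).
Every remaining block overlaps one of these, and no 3 of the listed blocks are pairwise disjoint, so 2 is the maximum.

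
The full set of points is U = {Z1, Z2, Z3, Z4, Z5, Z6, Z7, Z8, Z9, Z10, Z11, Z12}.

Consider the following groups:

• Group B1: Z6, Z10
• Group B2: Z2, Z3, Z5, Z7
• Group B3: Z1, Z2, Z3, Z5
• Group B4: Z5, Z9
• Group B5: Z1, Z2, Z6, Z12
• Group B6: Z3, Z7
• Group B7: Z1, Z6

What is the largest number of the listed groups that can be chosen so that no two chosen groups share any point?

B4, B6, B7 are pairwise disjoint (B4={Z5,Z9}; B6={Z3,Z7}; B7={Z1,Z6}).
Every remaining group overlaps one of these, and no 4 of the listed groups are pairwise disjoint, so 3 is the maximum.

3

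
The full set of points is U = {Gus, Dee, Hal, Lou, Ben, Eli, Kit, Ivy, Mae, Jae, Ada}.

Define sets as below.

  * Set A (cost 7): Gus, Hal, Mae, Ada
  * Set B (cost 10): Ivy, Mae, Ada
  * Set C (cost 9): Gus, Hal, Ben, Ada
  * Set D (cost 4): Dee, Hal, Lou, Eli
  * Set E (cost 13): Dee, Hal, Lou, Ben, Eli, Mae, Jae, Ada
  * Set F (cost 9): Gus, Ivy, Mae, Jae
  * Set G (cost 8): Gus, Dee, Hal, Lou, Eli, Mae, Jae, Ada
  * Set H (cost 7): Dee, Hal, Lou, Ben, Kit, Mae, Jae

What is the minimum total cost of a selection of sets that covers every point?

24

F, G, H together cover every point (F ∪ G ∪ H = {Gus, Dee, Hal, Lou, Ben, Eli, Kit, Ivy, Mae, Jae, Ada}); total cost 9 + 8 + 7 = 24.
The greedy pick D, H, A, F costs 27; no covering selection beats 24.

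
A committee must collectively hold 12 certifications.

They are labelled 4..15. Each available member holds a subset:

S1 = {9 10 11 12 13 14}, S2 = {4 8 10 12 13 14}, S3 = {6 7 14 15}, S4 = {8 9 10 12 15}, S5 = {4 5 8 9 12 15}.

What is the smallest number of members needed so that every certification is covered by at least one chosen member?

S1 and S3 and S5 together: S1 ∪ S3 ∪ S5 = {4, 5, 6, 7, 8, 9, 10, 11, 12, 13, 14, 15} — every certification is covered.
Only S5 contains 5, so S5 is forced; the remaining 6 certifications need at least 2 more members (each remaining member adds at most 4) — so at least 3 members are needed, and 3 is optimal.

3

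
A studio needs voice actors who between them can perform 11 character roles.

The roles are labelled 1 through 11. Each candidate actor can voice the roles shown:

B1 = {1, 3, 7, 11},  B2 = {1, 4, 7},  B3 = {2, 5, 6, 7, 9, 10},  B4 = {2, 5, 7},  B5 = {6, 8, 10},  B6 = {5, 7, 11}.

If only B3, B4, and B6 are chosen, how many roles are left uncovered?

4

Union of B3, B4, B6 = {2, 5, 6, 7, 9, 10, 11}.
Not covered: 1, 3, 4, 8 — 4 roles.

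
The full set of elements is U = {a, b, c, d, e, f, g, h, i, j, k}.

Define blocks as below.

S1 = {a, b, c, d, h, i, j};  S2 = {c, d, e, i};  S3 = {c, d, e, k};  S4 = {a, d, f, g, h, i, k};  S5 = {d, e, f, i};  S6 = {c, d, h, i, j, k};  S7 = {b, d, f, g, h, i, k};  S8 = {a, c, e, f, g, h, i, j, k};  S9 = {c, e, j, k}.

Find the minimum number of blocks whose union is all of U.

S1 and S8 together: S1 ∪ S8 = {a, b, c, d, e, f, g, h, i, j, k} — every element is covered.
No single block has all 11 elements (the largest, S8, has 9), so 2 is optimal.

2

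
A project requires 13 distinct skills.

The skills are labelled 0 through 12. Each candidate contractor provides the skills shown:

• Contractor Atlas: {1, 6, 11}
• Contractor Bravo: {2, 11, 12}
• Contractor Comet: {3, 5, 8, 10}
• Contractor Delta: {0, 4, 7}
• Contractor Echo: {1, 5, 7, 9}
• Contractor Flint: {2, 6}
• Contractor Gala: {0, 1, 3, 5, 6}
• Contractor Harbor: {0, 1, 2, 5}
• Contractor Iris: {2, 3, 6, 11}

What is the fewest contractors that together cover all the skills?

5

Take {Bravo, Comet, Delta, Echo, Iris}. Their union is {0, 1, 2, 3, 4, 5, 6, 7, 8, 9, 10, 11, 12}, which is all 13 skills.
No 4 of the 9 contractors cover everything (all 126 combinations miss at least one skill), so 5 is optimal.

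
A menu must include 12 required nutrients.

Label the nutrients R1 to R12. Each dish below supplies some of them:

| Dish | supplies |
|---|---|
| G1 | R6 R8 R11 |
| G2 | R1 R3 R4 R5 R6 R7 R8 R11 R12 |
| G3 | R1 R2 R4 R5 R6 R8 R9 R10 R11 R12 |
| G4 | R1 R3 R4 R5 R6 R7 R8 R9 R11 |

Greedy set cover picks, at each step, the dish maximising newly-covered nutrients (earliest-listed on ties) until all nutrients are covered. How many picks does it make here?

Greedy: pick G3 (covers 10 new) → pick G2 (covers 2 new). Total picks: 2.

2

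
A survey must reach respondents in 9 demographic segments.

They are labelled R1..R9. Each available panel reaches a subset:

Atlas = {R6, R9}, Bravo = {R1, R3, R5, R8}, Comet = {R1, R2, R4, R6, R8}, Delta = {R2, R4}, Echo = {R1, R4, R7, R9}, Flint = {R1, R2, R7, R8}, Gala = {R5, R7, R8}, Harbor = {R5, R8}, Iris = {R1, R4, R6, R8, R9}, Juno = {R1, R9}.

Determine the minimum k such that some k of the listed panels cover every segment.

Bravo and Comet and Echo together: Bravo ∪ Comet ∪ Echo = {R1, R2, R3, R4, R5, R6, R7, R8, R9} — every segment is covered.
Only Bravo contains R3, so Bravo is forced; the remaining 5 segments need at least 2 more panels (each remaining panel adds at most 3) — so at least 3 panels are needed, and 3 is optimal.

3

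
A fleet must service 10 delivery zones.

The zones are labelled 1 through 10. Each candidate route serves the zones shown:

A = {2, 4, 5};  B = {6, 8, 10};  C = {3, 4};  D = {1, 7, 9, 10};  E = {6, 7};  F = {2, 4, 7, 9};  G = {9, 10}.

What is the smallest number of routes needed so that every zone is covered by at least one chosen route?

4

A and B and C and D together: A ∪ B ∪ C ∪ D = {1, 2, 3, 4, 5, 6, 7, 8, 9, 10} — every zone is covered.
No 3 of the 7 routes cover everything (all 35 combinations miss at least one zone), so 4 is optimal.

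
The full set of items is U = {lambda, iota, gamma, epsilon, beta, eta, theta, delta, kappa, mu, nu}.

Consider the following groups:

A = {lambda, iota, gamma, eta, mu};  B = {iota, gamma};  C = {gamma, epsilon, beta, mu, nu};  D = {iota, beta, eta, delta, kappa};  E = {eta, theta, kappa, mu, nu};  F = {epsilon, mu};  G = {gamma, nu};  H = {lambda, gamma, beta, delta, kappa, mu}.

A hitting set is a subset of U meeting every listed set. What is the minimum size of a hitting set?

The 3 items {gamma, delta, mu} hit every group.
The groups D, F, G are pairwise disjoint, so any hitting set needs a separate item for each — at least 3. Hence 3 is optimal.

3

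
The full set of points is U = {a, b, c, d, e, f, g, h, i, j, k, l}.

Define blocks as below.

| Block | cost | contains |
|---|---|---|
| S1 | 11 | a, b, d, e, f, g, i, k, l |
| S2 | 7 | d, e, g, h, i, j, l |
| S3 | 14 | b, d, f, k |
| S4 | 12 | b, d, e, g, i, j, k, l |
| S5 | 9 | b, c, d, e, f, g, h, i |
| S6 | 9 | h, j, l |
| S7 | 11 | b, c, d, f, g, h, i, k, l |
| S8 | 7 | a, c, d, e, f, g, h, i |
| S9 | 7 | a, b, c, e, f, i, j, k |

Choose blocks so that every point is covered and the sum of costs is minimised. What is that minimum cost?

14

S2, S9 together cover every point (S2 ∪ S9 = {a, b, c, d, e, f, g, h, i, j, k, l}); total cost 7 + 7 = 14.
The greedy pick S8, S9, S2 costs 21; no covering selection beats 14.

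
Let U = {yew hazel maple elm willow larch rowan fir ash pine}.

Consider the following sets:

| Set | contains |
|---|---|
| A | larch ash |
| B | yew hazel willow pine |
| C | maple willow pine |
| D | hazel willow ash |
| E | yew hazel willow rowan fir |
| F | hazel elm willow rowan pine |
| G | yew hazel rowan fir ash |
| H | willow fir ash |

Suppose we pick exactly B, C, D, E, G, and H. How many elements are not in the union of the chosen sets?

2

Union of B, C, D, E, G, H = {yew, hazel, maple, willow, rowan, fir, ash, pine}.
Not covered: elm, larch — 2 elements.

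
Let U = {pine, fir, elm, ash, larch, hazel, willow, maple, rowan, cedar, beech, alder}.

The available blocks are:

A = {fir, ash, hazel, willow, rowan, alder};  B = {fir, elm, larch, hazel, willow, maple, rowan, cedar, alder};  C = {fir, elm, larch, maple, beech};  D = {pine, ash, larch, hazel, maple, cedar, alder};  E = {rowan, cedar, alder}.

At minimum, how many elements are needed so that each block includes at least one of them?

2

The 2 elements {elm, alder} hit every block.
The blocks C, E are pairwise disjoint, so any hitting set needs a separate element for each — at least 2. Hence 2 is optimal.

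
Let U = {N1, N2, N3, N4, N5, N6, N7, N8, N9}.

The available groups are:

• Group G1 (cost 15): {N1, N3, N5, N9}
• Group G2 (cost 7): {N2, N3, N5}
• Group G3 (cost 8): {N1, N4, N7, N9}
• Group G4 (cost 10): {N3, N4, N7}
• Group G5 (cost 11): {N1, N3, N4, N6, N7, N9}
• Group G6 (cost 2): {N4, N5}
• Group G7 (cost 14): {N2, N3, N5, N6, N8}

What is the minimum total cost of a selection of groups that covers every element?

G3, G7 together cover every element (G3 ∪ G7 = {N1, N2, N3, N4, N5, N6, N7, N8, N9}); total cost 8 + 14 = 22.
The greedy pick G6, G5, G2, G7 costs 34; no covering selection beats 22.

22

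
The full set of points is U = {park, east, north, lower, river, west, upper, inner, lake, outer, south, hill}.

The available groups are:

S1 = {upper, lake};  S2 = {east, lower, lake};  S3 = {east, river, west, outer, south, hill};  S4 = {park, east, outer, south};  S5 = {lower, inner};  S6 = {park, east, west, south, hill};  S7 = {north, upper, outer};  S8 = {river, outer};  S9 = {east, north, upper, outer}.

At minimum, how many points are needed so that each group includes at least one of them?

4

H = {park, lower, river, upper} meets every group (each contains at least one member of H), and |H| = 4.
The groups S1, S5, S6, S8 are pairwise disjoint, so any hitting set needs a separate point for each — at least 4. Hence 4 is optimal.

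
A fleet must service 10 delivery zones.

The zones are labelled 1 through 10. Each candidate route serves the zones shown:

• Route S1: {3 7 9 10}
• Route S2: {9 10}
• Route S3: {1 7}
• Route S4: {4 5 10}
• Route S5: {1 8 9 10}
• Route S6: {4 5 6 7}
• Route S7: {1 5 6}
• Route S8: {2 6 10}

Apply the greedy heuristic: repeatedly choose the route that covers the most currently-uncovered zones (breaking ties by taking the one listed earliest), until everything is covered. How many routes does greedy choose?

4

Greedy: pick S1 (covers 4 new) → pick S6 (covers 3 new) → pick S5 (covers 2 new) → pick S8 (covers 1 new). Total picks: 4.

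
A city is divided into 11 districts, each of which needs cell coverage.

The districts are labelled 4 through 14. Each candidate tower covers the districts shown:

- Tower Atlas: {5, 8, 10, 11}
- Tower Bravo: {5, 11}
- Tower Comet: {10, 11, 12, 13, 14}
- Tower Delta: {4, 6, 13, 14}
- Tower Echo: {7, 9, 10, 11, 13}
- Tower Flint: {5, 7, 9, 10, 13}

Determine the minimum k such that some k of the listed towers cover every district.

Atlas and Comet and Delta and Flint together: Atlas ∪ Comet ∪ Delta ∪ Flint = {4, 5, 6, 7, 8, 9, 10, 11, 12, 13, 14} — every district is covered.
No 3 of the 6 towers cover everything (all 20 combinations miss at least one district), so 4 is optimal.

4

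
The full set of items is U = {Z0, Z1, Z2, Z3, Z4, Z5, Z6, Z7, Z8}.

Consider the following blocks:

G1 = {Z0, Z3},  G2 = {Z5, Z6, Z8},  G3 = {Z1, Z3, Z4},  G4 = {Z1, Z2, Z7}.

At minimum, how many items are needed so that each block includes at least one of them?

3

H = {Z1, Z3, Z8} meets every block (each contains at least one member of H), and |H| = 3.
The blocks G1, G2, G4 are pairwise disjoint, so any hitting set needs a separate item for each — at least 3. Hence 3 is optimal.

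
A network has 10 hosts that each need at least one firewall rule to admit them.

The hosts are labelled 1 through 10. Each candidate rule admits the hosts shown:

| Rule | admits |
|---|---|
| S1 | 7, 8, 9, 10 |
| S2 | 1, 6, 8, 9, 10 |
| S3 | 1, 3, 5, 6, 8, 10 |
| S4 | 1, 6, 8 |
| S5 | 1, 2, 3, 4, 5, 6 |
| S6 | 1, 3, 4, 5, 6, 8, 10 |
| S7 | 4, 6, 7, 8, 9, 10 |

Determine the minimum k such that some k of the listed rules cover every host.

S1 and S5 together: S1 ∪ S5 = {1, 2, 3, 4, 5, 6, 7, 8, 9, 10} — every host is covered.
No single rule has all 10 hosts (the largest, S6, has 7), so 2 is optimal.

2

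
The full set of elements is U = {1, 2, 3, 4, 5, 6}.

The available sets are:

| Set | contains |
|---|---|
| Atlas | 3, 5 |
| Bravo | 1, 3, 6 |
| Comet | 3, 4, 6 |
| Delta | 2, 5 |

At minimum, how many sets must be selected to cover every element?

Bravo, Comet, and Delta cover everything between them: the union {1, 2, 3, 4, 5, 6} is all of U.
Only Bravo contains 1, so Bravo is forced; the remaining 3 elements need at least 2 more sets (each remaining set adds at most 2) — so at least 3 sets are needed, and 3 is optimal.

3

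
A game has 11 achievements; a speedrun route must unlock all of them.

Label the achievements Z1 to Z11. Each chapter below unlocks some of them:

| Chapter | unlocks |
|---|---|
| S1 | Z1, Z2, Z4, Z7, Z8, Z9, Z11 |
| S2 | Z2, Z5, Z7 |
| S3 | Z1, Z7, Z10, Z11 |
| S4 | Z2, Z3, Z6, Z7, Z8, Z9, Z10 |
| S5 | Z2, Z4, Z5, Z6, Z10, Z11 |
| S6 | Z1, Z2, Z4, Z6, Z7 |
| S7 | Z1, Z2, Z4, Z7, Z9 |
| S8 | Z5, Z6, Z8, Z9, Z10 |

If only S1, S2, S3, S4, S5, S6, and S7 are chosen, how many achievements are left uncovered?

0

Union of S1, S2, S3, S4, S5, S6, S7 = {Z1, Z2, Z3, Z4, Z5, Z6, Z7, Z8, Z9, Z10, Z11} — that's every achievement, so 0 are uncovered.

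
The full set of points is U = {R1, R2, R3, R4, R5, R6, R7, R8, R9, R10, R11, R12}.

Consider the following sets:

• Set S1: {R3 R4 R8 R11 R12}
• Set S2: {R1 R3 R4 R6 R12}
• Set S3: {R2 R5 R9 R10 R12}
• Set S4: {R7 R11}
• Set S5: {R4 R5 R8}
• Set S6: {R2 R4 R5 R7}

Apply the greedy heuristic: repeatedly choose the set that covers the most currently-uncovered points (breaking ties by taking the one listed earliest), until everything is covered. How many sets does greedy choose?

4

Greedy: pick S1 (covers 5 new) → pick S3 (covers 4 new) → pick S2 (covers 2 new) → pick S4 (covers 1 new). Total picks: 4.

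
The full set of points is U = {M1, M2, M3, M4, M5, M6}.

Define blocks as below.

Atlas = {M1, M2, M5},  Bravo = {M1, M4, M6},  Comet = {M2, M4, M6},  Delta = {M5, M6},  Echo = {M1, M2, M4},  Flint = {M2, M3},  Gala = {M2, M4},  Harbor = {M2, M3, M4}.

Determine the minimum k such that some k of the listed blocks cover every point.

3

Take {Atlas, Bravo, Harbor}. Their union is {M1, M2, M3, M4, M5, M6}, which is all 6 points.
No 2 of the 8 blocks cover everything (all 28 combinations miss at least one point), so 3 is optimal.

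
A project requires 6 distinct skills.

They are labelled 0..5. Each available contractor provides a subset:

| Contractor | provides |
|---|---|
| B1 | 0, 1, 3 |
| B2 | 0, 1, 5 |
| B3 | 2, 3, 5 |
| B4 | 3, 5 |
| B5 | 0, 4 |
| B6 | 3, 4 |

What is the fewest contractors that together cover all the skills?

3

Take {B1, B3, B5}. Their union is {0, 1, 2, 3, 4, 5}, which is all 6 skills.
Only B3 contains 2, so B3 is forced; the remaining 3 skills need at least 2 more contractors (each remaining contractor adds at most 2) — so at least 3 contractors are needed, and 3 is optimal.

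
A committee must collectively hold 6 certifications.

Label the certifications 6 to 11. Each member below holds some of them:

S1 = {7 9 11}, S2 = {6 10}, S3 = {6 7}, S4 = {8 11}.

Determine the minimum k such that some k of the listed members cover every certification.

3

S1 and S2 and S4 together: S1 ∪ S2 ∪ S4 = {6, 7, 8, 9, 10, 11} — every certification is covered.
Only S4 contains 8, so S4 is forced; the remaining 4 certifications need at least 2 more members (each remaining member adds at most 2) — so at least 3 members are needed, and 3 is optimal.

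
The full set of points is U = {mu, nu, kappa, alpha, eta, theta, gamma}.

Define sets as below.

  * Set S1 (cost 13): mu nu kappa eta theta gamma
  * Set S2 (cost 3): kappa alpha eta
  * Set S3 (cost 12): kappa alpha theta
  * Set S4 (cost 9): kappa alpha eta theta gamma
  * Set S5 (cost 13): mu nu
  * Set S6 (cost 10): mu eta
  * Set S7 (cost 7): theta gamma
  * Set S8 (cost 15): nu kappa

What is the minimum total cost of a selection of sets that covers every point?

S1, S2 together cover every point (S1 ∪ S2 = {mu, nu, kappa, alpha, eta, theta, gamma}); total cost 13 + 3 = 16.
No covering selection has total cost below 16.

16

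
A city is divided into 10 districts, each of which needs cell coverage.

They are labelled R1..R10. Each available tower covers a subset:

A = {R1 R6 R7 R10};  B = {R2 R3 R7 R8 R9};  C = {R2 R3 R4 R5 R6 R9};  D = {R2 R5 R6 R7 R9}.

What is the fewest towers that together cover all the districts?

3

Take {A, B, C}. Their union is {R1, R2, R3, R4, R5, R6, R7, R8, R9, R10}, which is all 10 districts.
Only A contains R1, so A is forced; the remaining 6 districts need at least 2 more towers (each remaining tower adds at most 5) — so at least 3 towers are needed, and 3 is optimal.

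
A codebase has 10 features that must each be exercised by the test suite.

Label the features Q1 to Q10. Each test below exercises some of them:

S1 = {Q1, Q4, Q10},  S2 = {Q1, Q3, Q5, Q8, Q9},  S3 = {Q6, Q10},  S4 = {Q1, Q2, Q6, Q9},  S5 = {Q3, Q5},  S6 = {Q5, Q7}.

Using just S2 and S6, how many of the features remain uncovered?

Union of S2, S6 = {Q1, Q3, Q5, Q7, Q8, Q9}.
Not covered: Q2, Q4, Q6, Q10 — 4 features.

4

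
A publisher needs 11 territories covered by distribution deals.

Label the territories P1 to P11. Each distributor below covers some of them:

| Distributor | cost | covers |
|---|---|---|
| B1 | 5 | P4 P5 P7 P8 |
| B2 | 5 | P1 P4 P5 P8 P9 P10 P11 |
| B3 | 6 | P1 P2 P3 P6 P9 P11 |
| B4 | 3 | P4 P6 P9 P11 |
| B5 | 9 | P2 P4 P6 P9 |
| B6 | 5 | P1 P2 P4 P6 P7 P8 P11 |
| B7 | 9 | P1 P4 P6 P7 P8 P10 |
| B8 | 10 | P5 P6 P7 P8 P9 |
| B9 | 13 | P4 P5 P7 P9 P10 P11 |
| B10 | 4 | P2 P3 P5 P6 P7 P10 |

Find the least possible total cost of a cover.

9

B2, B10 together cover every territory (B2 ∪ B10 = {P1, P2, P3, P4, P5, P6, P7, P8, P9, P10, P11}); total cost 5 + 4 = 9.
No covering selection has total cost below 9.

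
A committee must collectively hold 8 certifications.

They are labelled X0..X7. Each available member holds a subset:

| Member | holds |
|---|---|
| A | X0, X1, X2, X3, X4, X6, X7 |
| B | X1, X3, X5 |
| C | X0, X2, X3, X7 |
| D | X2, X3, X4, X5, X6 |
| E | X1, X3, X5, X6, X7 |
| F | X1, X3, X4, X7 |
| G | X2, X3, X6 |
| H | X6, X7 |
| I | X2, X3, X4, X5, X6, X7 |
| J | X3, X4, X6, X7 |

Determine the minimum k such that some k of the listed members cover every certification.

Take {A, B}. Their union is {X0, X1, X2, X3, X4, X5, X6, X7}, which is all 8 certifications.
No single member has all 8 certifications (the largest, A, has 7), so 2 is optimal.

2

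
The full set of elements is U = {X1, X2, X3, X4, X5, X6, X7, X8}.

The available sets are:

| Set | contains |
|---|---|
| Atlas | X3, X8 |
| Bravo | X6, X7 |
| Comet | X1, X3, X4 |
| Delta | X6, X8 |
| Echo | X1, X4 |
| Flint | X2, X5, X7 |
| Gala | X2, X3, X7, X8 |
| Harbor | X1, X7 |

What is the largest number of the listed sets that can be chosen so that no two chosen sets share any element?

Atlas, Echo, Flint are pairwise disjoint (Atlas={X3,X8}; Echo={X1,X4}; Flint={X2,X5,X7}).
Every remaining set overlaps one of these, and no 4 of the listed sets are pairwise disjoint, so 3 is the maximum.

3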